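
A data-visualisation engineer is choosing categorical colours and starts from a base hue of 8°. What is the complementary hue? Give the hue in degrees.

188°

The complement sits 180° across the wheel.
8 + 180 = 188°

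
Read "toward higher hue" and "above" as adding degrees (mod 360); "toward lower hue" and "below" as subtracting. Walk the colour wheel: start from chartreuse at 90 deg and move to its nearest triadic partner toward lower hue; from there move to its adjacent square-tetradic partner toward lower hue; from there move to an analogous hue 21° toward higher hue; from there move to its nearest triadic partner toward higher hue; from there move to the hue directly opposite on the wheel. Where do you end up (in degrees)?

201°

triadic ↓ −120°: 90 − 120 = -30 → -30 + 360 = 330°
square ↓ −90°: 330 − 90 = 240°
analog 21° ↑ +21°: 240 + 21 = 261°
triadic ↑ +120°: 261 + 120 = 381 → 381 − 360 = 21°
complement +180°: 21 + 180 = 201°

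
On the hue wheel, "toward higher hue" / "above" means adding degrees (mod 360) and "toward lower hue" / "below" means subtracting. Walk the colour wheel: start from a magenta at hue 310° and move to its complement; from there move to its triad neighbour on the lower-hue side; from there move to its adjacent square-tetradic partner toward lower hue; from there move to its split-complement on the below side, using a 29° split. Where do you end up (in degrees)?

complement +180°: 310 + 180 = 490 → 490 − 360 = 130°
triadic ↓ −120°: 130 − 120 = 10°
square ↓ −90°: 10 − 90 = -80 → -80 + 360 = 280°
split-comp 29° ↓ +151°: 280 + 151 = 431 → 431 − 360 = 71°

71°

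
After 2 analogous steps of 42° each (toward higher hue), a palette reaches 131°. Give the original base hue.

2 steps of 42° (toward higher hue) give a net shift of +84°.
Start = end − shift: 131 − 84 = 47°

47°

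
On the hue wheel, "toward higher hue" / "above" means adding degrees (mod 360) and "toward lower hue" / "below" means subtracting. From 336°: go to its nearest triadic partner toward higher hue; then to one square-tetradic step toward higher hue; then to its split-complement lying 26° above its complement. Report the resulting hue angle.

triadic ↑ +120°: 336 + 120 = 456 → 456 − 360 = 96°
square ↑ +90°: 96 + 90 = 186°
split-comp 26° ↑ +206°: 186 + 206 = 392 → 392 − 360 = 32°

32°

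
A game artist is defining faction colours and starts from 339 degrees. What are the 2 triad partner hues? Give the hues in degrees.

99° and 219°

A triad places three hues 120° apart.
339 + 120 = 459 → 459 − 360 = 99°
339 + 240 = 579 → 579 − 360 = 219°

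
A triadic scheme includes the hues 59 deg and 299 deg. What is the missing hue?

179°

A triad places three hues 120° apart.
The full set through 59° is {59°, 179°, 299°}.
Given {59°, 299°}, the missing hue is 179°.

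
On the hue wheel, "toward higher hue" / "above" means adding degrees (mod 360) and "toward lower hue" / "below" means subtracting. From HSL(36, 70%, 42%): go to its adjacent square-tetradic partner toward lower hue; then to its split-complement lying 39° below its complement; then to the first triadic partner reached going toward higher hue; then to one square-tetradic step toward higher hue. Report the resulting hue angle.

297°

square ↓ −90°: 36 − 90 = -54 → -54 + 360 = 306°
split-comp 39° ↓ +141°: 306 + 141 = 447 → 447 − 360 = 87°
triadic ↑ +120°: 87 + 120 = 207°
square ↑ +90°: 207 + 90 = 297°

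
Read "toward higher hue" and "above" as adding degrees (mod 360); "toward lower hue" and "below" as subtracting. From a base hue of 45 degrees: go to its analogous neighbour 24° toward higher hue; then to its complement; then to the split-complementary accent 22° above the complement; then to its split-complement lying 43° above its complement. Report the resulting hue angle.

45 + 24 = 69°   (analog 24° ↑)
69 + 180 = 249°   (complement)
249 + 202 = 451 → 451 − 360 = 91°   (split-comp 22° ↑)
91 + 223 = 314°   (split-comp 43° ↑)

314°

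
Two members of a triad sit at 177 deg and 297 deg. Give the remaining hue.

57°

A triad spaces three hues 120° apart.
The full set is {57°, 177°, 297°}.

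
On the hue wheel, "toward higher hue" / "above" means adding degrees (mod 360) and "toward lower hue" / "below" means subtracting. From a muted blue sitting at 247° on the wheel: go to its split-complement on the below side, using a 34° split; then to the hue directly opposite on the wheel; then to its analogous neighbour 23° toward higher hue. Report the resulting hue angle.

236°

247 + 146 = 393 → 393 − 360 = 33°   (split-comp 34° ↓)
33 + 180 = 213°   (complement)
213 + 23 = 236°   (analog 23° ↑)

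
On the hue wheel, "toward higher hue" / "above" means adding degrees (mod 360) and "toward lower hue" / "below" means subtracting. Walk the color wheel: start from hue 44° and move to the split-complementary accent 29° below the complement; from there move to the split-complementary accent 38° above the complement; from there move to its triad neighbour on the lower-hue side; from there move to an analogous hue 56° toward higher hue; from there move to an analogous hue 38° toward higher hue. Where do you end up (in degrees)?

split-comp 29° ↓ +151°: 44 + 151 = 195°
split-comp 38° ↑ +218°: 195 + 218 = 413 → 413 − 360 = 53°
triadic ↓ −120°: 53 − 120 = -67 → -67 + 360 = 293°
analog 56° ↑ +56°: 293 + 56 = 349°
analog 38° ↑ +38°: 349 + 38 = 387 → 387 − 360 = 27°

27°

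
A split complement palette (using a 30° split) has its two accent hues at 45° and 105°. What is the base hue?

255°

The accents sit 30° either side of the complement, so the complement is their short-arc midpoint on the wheel.
Short-arc midpoint of 45° and 105°: 75°.
Base is 180° from the complement: 75 − 180 = -105 → -105 + 360 = 255°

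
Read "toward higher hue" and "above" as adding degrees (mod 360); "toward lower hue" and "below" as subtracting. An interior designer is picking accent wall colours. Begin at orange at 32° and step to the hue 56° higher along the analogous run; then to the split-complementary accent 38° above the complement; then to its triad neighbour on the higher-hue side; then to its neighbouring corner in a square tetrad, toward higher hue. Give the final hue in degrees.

156°

32 + 56 = 88°   (analog 56° ↑)
88 + 218 = 306°   (split-comp 38° ↑)
306 + 120 = 426 → 426 − 360 = 66°   (triadic ↑)
66 + 90 = 156°   (square ↑)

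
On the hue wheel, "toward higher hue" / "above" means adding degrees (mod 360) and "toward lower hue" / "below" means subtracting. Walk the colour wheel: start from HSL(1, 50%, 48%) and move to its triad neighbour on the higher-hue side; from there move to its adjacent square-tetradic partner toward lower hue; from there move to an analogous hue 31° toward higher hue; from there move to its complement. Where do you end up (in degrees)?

242°

triadic ↑ +120°: 1 + 120 = 121°
square ↓ −90°: 121 − 90 = 31°
analog 31° ↑ +31°: 31 + 31 = 62°
complement +180°: 62 + 180 = 242°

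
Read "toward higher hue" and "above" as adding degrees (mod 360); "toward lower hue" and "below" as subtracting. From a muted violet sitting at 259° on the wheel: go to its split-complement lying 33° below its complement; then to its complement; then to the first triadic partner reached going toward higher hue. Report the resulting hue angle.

346°

split-comp 33° ↓ +147°: 259 + 147 = 406 → 406 − 360 = 46°
complement +180°: 46 + 180 = 226°
triadic ↑ +120°: 226 + 120 = 346°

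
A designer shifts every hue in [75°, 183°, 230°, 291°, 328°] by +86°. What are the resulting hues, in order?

75 + 86 = 161°
183 + 86 = 269°
230 + 86 = 316°
291 + 86 = 377 → 377 − 360 = 17°
328 + 86 = 414 → 414 − 360 = 54°

161°, 269°, 316°, 17°, 54°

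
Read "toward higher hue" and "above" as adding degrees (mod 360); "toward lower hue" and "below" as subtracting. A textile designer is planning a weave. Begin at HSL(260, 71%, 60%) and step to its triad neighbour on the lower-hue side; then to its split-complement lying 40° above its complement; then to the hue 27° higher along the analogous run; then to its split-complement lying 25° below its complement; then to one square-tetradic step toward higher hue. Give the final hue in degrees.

272°

triadic ↓ −120°: 260 − 120 = 140°
split-comp 40° ↑ +220°: 140 + 220 = 360 → 360 − 360 = 0°
analog 27° ↑ +27°: 0 + 27 = 27°
split-comp 25° ↓ +155°: 27 + 155 = 182°
square ↑ +90°: 182 + 90 = 272°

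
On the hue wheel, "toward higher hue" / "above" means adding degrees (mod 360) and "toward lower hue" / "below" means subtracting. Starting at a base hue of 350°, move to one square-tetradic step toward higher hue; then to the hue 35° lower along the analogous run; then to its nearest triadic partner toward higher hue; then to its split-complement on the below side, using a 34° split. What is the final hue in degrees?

square ↑ +90°: 350 + 90 = 440 → 440 − 360 = 80°
analog 35° ↓ −35°: 80 − 35 = 45°
triadic ↑ +120°: 45 + 120 = 165°
split-comp 34° ↓ +146°: 165 + 146 = 311°

311°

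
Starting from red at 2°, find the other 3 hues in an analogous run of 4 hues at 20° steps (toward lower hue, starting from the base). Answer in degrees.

342°, 322°, 302°

Analogous hues sit every 20° along the wheel.
2 − 20 = -18 → -18 + 360 = 342°
2 − 40 = -38 → -38 + 360 = 322°
2 − 60 = -58 → -58 + 360 = 302°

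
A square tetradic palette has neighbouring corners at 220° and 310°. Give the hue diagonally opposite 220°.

A square tetradic scheme places four hues 90° apart; opposite corners are 180° apart.
220 + 180 = 400 → 400 − 360 = 40°

40°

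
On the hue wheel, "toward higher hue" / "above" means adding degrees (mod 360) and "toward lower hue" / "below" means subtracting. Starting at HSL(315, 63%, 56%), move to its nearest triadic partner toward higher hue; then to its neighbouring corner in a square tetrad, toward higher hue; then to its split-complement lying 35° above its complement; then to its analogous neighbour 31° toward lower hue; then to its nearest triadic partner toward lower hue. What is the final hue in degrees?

229°

315 + 120 = 435 → 435 − 360 = 75°   (triadic ↑)
75 + 90 = 165°   (square ↑)
165 + 215 = 380 → 380 − 360 = 20°   (split-comp 35° ↑)
20 − 31 = -11 → -11 + 360 = 349°   (analog 31° ↓)
349 − 120 = 229°   (triadic ↓)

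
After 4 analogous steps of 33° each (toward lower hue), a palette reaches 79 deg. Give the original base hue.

4 steps of 33° (toward lower hue) give a net shift of −132°.
Start = end − shift: 79 + 132 = 211°

211°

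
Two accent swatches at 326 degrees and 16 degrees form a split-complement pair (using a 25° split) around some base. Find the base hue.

The accents sit 25° either side of the complement, so the complement is their short-arc midpoint on the wheel.
Short-arc midpoint of 326° and 16°: 351°.
Base is 180° from the complement: 351 − 180 = 171°

171°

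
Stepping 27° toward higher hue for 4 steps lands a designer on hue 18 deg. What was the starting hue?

270°

4 steps of 27° (toward higher hue) give a net shift of +108°.
Start = end − shift: 18 − 108 = -90 → -90 + 360 = 270°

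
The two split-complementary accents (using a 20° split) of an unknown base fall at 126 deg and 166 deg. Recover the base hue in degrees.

326°

The accents sit 20° either side of the complement, so the complement is their short-arc midpoint on the wheel.
Short-arc midpoint of 126° and 166°: 146°.
Base is 180° from the complement: 146 − 180 = -34 → -34 + 360 = 326°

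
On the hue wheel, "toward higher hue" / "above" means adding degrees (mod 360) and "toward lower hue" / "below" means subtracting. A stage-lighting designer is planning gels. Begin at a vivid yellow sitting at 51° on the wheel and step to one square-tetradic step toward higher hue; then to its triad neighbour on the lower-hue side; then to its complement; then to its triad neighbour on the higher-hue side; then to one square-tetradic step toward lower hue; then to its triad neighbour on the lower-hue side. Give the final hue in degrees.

square ↑ +90°: 51 + 90 = 141°
triadic ↓ −120°: 141 − 120 = 21°
complement +180°: 21 + 180 = 201°
triadic ↑ +120°: 201 + 120 = 321°
square ↓ −90°: 321 − 90 = 231°
triadic ↓ −120°: 231 − 120 = 111°

111°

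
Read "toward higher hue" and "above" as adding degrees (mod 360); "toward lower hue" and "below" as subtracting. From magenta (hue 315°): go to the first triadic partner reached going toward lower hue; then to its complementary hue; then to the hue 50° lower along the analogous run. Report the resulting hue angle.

triadic ↓ −120°: 315 − 120 = 195°
complement +180°: 195 + 180 = 375 → 375 − 360 = 15°
analog 50° ↓ −50°: 15 − 50 = -35 → -35 + 360 = 325°

325°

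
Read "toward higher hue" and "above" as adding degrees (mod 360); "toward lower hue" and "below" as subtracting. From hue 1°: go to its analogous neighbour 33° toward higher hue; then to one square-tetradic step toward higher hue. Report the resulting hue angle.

analog 33° ↑ +33°: 1 + 33 = 34°
square ↑ +90°: 34 + 90 = 124°

124°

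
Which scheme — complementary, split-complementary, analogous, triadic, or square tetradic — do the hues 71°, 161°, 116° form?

Sort the hues: 71°, 116°, 161°.
Successive gaps around the wheel: 45°, 45°, 270°.
A run of hues at equal small steps (45°) with one large closing gap is an analogous group.

analogous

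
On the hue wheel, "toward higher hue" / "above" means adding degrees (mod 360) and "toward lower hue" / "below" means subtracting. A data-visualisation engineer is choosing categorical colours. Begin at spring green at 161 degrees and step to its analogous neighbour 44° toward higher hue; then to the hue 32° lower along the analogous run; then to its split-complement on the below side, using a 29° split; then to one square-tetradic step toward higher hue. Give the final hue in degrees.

54°

161 + 44 = 205°   (analog 44° ↑)
205 − 32 = 173°   (analog 32° ↓)
173 + 151 = 324°   (split-comp 29° ↓)
324 + 90 = 414 → 414 − 360 = 54°   (square ↑)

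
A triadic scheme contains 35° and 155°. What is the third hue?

A triad spaces three hues 120° apart.
The full set is {35°, 155°, 275°}.

275°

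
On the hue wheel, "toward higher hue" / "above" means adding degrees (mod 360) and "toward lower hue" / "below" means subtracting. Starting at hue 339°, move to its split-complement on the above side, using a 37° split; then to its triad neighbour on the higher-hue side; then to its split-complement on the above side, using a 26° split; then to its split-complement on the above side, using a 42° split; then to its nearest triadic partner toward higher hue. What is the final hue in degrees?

339 + 217 = 556 → 556 − 360 = 196°   (split-comp 37° ↑)
196 + 120 = 316°   (triadic ↑)
316 + 206 = 522 → 522 − 360 = 162°   (split-comp 26° ↑)
162 + 222 = 384 → 384 − 360 = 24°   (split-comp 42° ↑)
24 + 120 = 144°   (triadic ↑)

144°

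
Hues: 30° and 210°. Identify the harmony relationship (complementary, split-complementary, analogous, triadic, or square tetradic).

complementary

Sort the hues: 30°, 210°.
Successive gaps around the wheel: 180°, 180°.
Two hues 180° apart are complementary.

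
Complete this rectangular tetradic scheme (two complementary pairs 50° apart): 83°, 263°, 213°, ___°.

33°

A rectangular tetradic uses two complementary pairs 50° apart: offsets 0°, 50°, 180°, 230°.
Among {83°, 213°, 263°}, 83° and 263° are a 180° pair.
The remaining hue 213° needs its own complement: 213 + 180 = 393 → 393 − 360 = 33°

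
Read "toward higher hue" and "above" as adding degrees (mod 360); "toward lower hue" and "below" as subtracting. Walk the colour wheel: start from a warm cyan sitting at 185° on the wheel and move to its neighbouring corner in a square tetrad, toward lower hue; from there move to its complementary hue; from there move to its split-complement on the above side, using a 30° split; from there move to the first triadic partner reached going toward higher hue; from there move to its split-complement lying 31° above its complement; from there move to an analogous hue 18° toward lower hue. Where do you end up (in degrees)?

78°

−90° (square ↓): 185 − 90 = 95°
+180° (complement): 95 + 180 = 275°
+210° (split-comp 30° ↑): 275 + 210 = 485 → 485 − 360 = 125°
+120° (triadic ↑): 125 + 120 = 245°
+211° (split-comp 31° ↑): 245 + 211 = 456 → 456 − 360 = 96°
−18° (analog 18° ↓): 96 − 18 = 78°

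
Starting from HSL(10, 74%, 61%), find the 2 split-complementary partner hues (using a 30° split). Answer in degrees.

Split-complementary hues sit 30° either side of the complement.
Complement of 10°: 10 + 180 = 190°
190 − 30 = 160°
190 + 30 = 220°

160° and 220°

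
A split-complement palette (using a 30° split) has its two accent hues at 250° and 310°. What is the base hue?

The accents sit 30° either side of the complement, so the complement is their short-arc midpoint on the wheel.
Short-arc midpoint of 250° and 310°: 280°.
Base is 180° from the complement: 280 − 180 = 100°

100°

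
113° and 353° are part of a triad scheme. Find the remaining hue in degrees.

233°

A triad places three hues 120° apart.
The full set through 113° is {113°, 233°, 353°}.
Given {113°, 353°}, the missing hue is 233°.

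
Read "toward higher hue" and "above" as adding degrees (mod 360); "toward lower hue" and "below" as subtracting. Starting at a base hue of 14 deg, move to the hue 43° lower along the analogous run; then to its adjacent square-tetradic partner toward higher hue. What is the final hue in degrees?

−43° (analog 43° ↓): 14 − 43 = -29 → -29 + 360 = 331°
+90° (square ↑): 331 + 90 = 421 → 421 − 360 = 61°

61°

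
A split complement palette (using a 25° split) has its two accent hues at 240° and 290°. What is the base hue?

The accents sit 25° either side of the complement, so the complement is their short-arc midpoint on the wheel.
Short-arc midpoint of 240° and 290°: 265°.
Base is 180° from the complement: 265 − 180 = 85°

85°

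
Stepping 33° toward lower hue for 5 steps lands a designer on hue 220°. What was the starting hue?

5 steps of 33° (toward lower hue) give a net shift of −165°.
Start = end − shift: 220 + 165 = 385 → 385 − 360 = 25°

25°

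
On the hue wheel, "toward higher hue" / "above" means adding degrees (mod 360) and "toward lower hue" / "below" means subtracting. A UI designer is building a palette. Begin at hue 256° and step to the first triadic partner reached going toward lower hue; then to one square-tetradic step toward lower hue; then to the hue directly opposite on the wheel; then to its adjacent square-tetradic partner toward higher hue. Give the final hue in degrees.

316°

256 − 120 = 136°   (triadic ↓)
136 − 90 = 46°   (square ↓)
46 + 180 = 226°   (complement)
226 + 90 = 316°   (square ↑)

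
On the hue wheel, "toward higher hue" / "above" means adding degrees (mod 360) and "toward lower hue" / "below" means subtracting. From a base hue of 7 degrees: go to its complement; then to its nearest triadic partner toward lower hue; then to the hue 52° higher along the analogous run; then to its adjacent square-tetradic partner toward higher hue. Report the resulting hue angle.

+180° (complement): 7 + 180 = 187°
−120° (triadic ↓): 187 − 120 = 67°
+52° (analog 52° ↑): 67 + 52 = 119°
+90° (square ↑): 119 + 90 = 209°

209°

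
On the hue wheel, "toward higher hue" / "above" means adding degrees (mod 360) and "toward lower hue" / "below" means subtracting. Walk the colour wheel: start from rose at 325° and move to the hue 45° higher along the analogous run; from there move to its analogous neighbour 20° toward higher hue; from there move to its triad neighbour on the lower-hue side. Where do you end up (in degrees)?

270°

325 + 45 = 370 → 370 − 360 = 10°   (analog 45° ↑)
10 + 20 = 30°   (analog 20° ↑)
30 − 120 = -90 → -90 + 360 = 270°   (triadic ↓)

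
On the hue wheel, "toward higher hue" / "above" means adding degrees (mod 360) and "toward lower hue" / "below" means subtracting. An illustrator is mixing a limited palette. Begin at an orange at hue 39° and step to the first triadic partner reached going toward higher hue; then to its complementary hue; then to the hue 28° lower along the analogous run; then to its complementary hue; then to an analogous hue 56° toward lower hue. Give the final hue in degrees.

+120° (triadic ↑): 39 + 120 = 159°
+180° (complement): 159 + 180 = 339°
−28° (analog 28° ↓): 339 − 28 = 311°
+180° (complement): 311 + 180 = 491 → 491 − 360 = 131°
−56° (analog 56° ↓): 131 − 56 = 75°

75°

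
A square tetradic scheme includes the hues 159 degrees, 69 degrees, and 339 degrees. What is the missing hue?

249°

A square tetradic scheme places four hues every 90°.
The full set through 69° is {69°, 159°, 249°, 339°}.
Given {69°, 159°, 339°}, the missing hue is 249°.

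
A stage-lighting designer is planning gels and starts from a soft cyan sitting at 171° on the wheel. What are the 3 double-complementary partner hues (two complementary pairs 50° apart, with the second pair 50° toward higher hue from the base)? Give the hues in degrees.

221°, 351°, 41°

171 + 50 = 221°
171 + 180 = 351°
171 + 230 = 401 → 401 − 360 = 41°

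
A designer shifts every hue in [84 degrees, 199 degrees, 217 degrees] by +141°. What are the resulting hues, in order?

84 + 141 = 225°
199 + 141 = 340°
217 + 141 = 358°

225°, 340°, 358°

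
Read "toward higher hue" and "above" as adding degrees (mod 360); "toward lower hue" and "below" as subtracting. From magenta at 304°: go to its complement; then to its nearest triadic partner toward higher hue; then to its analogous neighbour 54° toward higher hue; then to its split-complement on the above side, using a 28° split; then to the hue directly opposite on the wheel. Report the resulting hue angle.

304 + 180 = 484 → 484 − 360 = 124°   (complement)
124 + 120 = 244°   (triadic ↑)
244 + 54 = 298°   (analog 54° ↑)
298 + 208 = 506 → 506 − 360 = 146°   (split-comp 28° ↑)
146 + 180 = 326°   (complement)

326°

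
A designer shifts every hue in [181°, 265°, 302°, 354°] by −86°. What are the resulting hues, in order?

181 − 86 = 95°
265 − 86 = 179°
302 − 86 = 216°
354 − 86 = 268°

95°, 179°, 216°, 268°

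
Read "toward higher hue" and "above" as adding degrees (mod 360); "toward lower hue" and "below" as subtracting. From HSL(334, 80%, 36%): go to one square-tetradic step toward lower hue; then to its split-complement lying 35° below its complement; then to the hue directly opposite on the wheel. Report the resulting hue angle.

209°

−90° (square ↓): 334 − 90 = 244°
+145° (split-comp 35° ↓): 244 + 145 = 389 → 389 − 360 = 29°
+180° (complement): 29 + 180 = 209°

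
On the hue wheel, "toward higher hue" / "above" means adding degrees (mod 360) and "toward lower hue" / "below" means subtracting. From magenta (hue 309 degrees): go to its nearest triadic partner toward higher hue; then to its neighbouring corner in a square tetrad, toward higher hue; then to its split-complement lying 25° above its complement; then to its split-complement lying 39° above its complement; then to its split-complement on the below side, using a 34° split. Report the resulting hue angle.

9°

+120° (triadic ↑): 309 + 120 = 429 → 429 − 360 = 69°
+90° (square ↑): 69 + 90 = 159°
+205° (split-comp 25° ↑): 159 + 205 = 364 → 364 − 360 = 4°
+219° (split-comp 39° ↑): 4 + 219 = 223°
+146° (split-comp 34° ↓): 223 + 146 = 369 → 369 − 360 = 9°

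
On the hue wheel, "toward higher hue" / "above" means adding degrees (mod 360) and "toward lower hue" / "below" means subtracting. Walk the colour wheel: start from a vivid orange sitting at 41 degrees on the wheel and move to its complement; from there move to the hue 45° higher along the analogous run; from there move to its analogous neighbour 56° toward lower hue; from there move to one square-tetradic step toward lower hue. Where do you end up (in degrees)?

+180° (complement): 41 + 180 = 221°
+45° (analog 45° ↑): 221 + 45 = 266°
−56° (analog 56° ↓): 266 − 56 = 210°
−90° (square ↓): 210 − 90 = 120°

120°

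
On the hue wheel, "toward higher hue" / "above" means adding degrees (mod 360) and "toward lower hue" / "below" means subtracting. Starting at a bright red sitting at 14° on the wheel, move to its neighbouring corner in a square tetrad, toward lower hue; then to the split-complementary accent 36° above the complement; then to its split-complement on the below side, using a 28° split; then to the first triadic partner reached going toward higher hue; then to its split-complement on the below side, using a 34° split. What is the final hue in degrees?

198°

square ↓ −90°: 14 − 90 = -76 → -76 + 360 = 284°
split-comp 36° ↑ +216°: 284 + 216 = 500 → 500 − 360 = 140°
split-comp 28° ↓ +152°: 140 + 152 = 292°
triadic ↑ +120°: 292 + 120 = 412 → 412 − 360 = 52°
split-comp 34° ↓ +146°: 52 + 146 = 198°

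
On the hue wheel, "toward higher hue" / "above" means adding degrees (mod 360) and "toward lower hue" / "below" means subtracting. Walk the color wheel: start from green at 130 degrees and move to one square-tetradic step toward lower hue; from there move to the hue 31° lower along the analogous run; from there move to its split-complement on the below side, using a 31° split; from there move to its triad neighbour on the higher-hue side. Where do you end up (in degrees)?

278°

−90° (square ↓): 130 − 90 = 40°
−31° (analog 31° ↓): 40 − 31 = 9°
+149° (split-comp 31° ↓): 9 + 149 = 158°
+120° (triadic ↑): 158 + 120 = 278°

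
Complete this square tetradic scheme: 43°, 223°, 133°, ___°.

313°

A square tetradic scheme places four hues every 90°.
The full set through 43° is {43°, 133°, 223°, 313°}.
Given {43°, 133°, 223°}, the missing hue is 313°.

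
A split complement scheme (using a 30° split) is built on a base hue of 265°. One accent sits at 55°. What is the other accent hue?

115°

Split-complementary hues sit 30° either side of the complement.
Complement of the base 265°: 265 + 180 = 445 → 445 − 360 = 85°
The given accent 55° is 30° one side of 85°; the other accent sits 30° the other side: 85 + 30 = 115°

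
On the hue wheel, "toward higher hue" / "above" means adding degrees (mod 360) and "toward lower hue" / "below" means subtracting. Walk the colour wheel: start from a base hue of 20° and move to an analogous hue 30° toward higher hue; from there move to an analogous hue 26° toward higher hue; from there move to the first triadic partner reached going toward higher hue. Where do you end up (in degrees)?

analog 30° ↑ +30°: 20 + 30 = 50°
analog 26° ↑ +26°: 50 + 26 = 76°
triadic ↑ +120°: 76 + 120 = 196°

196°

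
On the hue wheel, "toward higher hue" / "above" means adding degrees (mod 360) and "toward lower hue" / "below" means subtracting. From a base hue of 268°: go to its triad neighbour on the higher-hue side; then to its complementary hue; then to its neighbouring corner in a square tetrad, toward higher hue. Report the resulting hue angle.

298°

268 + 120 = 388 → 388 − 360 = 28°   (triadic ↑)
28 + 180 = 208°   (complement)
208 + 90 = 298°   (square ↑)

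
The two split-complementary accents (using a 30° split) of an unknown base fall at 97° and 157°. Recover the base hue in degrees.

307°

The accents sit 30° either side of the complement, so the complement is their short-arc midpoint on the wheel.
Short-arc midpoint of 97° and 157°: 127°.
Base is 180° from the complement: 127 − 180 = -53 → -53 + 360 = 307°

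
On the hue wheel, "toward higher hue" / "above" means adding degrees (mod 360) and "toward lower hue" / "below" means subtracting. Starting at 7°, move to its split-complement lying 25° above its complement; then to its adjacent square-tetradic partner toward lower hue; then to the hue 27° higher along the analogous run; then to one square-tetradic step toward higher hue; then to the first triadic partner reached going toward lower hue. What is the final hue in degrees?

119°

split-comp 25° ↑ +205°: 7 + 205 = 212°
square ↓ −90°: 212 − 90 = 122°
analog 27° ↑ +27°: 122 + 27 = 149°
square ↑ +90°: 149 + 90 = 239°
triadic ↓ −120°: 239 − 120 = 119°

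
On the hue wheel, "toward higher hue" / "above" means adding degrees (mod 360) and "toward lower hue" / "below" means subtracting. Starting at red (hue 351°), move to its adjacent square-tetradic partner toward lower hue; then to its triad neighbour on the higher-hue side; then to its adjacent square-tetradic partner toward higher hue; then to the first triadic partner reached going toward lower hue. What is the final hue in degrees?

−90° (square ↓): 351 − 90 = 261°
+120° (triadic ↑): 261 + 120 = 381 → 381 − 360 = 21°
+90° (square ↑): 21 + 90 = 111°
−120° (triadic ↓): 111 − 120 = -9 → -9 + 360 = 351°

351°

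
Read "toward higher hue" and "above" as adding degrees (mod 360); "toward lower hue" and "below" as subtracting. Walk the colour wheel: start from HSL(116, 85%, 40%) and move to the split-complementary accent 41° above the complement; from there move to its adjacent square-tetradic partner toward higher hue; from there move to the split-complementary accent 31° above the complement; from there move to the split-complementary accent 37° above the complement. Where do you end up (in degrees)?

135°

split-comp 41° ↑ +221°: 116 + 221 = 337°
square ↑ +90°: 337 + 90 = 427 → 427 − 360 = 67°
split-comp 31° ↑ +211°: 67 + 211 = 278°
split-comp 37° ↑ +217°: 278 + 217 = 495 → 495 − 360 = 135°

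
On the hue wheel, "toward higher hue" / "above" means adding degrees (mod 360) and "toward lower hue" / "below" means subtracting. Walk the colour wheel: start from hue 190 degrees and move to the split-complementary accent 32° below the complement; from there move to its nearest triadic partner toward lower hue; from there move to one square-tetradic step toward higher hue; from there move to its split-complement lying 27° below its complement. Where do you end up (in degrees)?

190 + 148 = 338°   (split-comp 32° ↓)
338 − 120 = 218°   (triadic ↓)
218 + 90 = 308°   (square ↑)
308 + 153 = 461 → 461 − 360 = 101°   (split-comp 27° ↓)

101°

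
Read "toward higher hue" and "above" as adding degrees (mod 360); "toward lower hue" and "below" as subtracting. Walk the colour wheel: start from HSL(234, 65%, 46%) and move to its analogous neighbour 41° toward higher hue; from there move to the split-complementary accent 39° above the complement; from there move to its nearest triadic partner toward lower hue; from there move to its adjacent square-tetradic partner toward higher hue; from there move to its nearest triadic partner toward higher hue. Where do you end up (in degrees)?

analog 41° ↑ +41°: 234 + 41 = 275°
split-comp 39° ↑ +219°: 275 + 219 = 494 → 494 − 360 = 134°
triadic ↓ −120°: 134 − 120 = 14°
square ↑ +90°: 14 + 90 = 104°
triadic ↑ +120°: 104 + 120 = 224°

224°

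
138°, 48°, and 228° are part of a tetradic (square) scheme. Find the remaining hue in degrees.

318°

A square tetradic scheme places four hues every 90°.
The full set through 48° is {48°, 138°, 228°, 318°}.
Given {48°, 138°, 228°}, the missing hue is 318°.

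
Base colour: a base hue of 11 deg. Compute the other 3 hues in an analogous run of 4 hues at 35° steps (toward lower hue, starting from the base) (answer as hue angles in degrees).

Analogous hues sit every 35° along the wheel.
11 − 35 = -24 → -24 + 360 = 336°
11 − 70 = -59 → -59 + 360 = 301°
11 − 105 = -94 → -94 + 360 = 266°

336°, 301°, 266°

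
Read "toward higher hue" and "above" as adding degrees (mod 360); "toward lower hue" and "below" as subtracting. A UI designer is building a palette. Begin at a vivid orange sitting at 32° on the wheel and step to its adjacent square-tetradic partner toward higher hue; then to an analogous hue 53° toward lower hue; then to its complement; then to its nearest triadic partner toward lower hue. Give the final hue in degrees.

32 + 90 = 122°   (square ↑)
122 − 53 = 69°   (analog 53° ↓)
69 + 180 = 249°   (complement)
249 − 120 = 129°   (triadic ↓)

129°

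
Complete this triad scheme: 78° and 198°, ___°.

318°

A triad places three hues 120° apart.
The full set through 78° is {78°, 198°, 318°}.
Given {78°, 198°}, the missing hue is 318°.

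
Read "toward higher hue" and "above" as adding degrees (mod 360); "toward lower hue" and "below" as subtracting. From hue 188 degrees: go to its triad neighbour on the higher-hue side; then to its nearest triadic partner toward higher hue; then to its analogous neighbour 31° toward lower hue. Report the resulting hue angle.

37°

triadic ↑ +120°: 188 + 120 = 308°
triadic ↑ +120°: 308 + 120 = 428 → 428 − 360 = 68°
analog 31° ↓ −31°: 68 − 31 = 37°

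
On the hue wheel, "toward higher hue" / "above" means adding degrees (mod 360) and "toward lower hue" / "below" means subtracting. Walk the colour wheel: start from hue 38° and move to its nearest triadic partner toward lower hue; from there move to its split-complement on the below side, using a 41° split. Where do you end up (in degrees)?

38 − 120 = -82 → -82 + 360 = 278°   (triadic ↓)
278 + 139 = 417 → 417 − 360 = 57°   (split-comp 41° ↓)

57°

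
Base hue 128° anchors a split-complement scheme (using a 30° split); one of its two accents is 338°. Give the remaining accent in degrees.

Split-complementary hues sit 30° either side of the complement.
Complement of the base 128°: 128 + 180 = 308°
The given accent 338° is 30° one side of 308°; the other accent sits 30° the other side: 308 − 30 = 278°

278°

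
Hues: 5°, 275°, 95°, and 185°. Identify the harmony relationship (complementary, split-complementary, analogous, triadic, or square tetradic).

Sort the hues: 5°, 95°, 185°, 275°.
Successive gaps around the wheel: 90°, 90°, 90°, 90°.
Four hues every 90° form a square tetradic scheme.

square tetradic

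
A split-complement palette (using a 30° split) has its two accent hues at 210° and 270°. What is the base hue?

The accents sit 30° either side of the complement, so the complement is their short-arc midpoint on the wheel.
Short-arc midpoint of 210° and 270°: 240°.
Base is 180° from the complement: 240 − 180 = 60°

60°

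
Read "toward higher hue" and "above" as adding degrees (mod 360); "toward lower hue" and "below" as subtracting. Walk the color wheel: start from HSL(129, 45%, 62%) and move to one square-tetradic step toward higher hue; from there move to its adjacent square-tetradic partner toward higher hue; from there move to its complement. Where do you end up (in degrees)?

129°

square ↑ +90°: 129 + 90 = 219°
square ↑ +90°: 219 + 90 = 309°
complement +180°: 309 + 180 = 489 → 489 − 360 = 129°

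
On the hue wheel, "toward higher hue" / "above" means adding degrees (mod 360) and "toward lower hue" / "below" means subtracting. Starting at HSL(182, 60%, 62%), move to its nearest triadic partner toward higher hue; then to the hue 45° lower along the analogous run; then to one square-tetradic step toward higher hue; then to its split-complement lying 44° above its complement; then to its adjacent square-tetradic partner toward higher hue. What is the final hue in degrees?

301°

+120° (triadic ↑): 182 + 120 = 302°
−45° (analog 45° ↓): 302 − 45 = 257°
+90° (square ↑): 257 + 90 = 347°
+224° (split-comp 44° ↑): 347 + 224 = 571 → 571 − 360 = 211°
+90° (square ↑): 211 + 90 = 301°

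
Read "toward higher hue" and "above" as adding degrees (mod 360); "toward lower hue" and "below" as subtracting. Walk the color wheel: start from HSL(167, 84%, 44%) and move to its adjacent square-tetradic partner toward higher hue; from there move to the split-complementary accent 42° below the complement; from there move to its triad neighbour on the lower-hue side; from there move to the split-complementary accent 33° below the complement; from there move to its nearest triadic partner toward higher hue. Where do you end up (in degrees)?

square ↑ +90°: 167 + 90 = 257°
split-comp 42° ↓ +138°: 257 + 138 = 395 → 395 − 360 = 35°
triadic ↓ −120°: 35 − 120 = -85 → -85 + 360 = 275°
split-comp 33° ↓ +147°: 275 + 147 = 422 → 422 − 360 = 62°
triadic ↑ +120°: 62 + 120 = 182°

182°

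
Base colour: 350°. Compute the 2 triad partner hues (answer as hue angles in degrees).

A triad places three hues 120° apart.
350 + 120 = 470 → 470 − 360 = 110°
350 + 240 = 590 → 590 − 360 = 230°

110° and 230°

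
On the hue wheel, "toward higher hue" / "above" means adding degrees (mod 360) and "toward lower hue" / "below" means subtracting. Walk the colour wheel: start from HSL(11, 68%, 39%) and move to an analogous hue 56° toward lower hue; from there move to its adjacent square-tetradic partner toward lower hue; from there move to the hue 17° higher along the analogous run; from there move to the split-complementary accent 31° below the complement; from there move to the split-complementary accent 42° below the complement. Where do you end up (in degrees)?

169°

analog 56° ↓ −56°: 11 − 56 = -45 → -45 + 360 = 315°
square ↓ −90°: 315 − 90 = 225°
analog 17° ↑ +17°: 225 + 17 = 242°
split-comp 31° ↓ +149°: 242 + 149 = 391 → 391 − 360 = 31°
split-comp 42° ↓ +138°: 31 + 138 = 169°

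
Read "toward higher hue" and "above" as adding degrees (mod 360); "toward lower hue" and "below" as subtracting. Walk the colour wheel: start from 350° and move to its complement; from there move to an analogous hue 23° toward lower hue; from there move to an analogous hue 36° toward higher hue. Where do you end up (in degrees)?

183°

complement +180°: 350 + 180 = 530 → 530 − 360 = 170°
analog 23° ↓ −23°: 170 − 23 = 147°
analog 36° ↑ +36°: 147 + 36 = 183°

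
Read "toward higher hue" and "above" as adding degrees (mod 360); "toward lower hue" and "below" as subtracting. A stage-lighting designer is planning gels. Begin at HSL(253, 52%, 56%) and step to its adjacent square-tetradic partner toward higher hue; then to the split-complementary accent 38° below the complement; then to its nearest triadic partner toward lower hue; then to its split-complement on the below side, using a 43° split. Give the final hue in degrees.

+90° (square ↑): 253 + 90 = 343°
+142° (split-comp 38° ↓): 343 + 142 = 485 → 485 − 360 = 125°
−120° (triadic ↓): 125 − 120 = 5°
+137° (split-comp 43° ↓): 5 + 137 = 142°

142°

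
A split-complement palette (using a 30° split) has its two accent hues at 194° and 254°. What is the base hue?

44°

The accents sit 30° either side of the complement, so the complement is their short-arc midpoint on the wheel.
Short-arc midpoint of 194° and 254°: 224°.
Base is 180° from the complement: 224 − 180 = 44°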